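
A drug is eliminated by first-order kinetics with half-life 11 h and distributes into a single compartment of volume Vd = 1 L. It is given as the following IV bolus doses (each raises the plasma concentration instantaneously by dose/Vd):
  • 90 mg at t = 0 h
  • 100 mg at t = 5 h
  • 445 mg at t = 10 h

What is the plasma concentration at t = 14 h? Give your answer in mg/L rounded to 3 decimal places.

439.820 mg/L

k = ln 2 / 11 = 0.06301 per h
Dose 1 (90 mg at t=0 h): 90·exp(−0.06301·14) = 37.249 mg/L
Dose 2 (100 mg at t=5 h): 100·exp(−0.06301·9) = 56.716 mg/L
Dose 3 (445 mg at t=10 h): 445·exp(−0.06301·4) = 345.855 mg/L
C(14) = 37.249 + 56.716 + 345.855 = 439.820 mg/L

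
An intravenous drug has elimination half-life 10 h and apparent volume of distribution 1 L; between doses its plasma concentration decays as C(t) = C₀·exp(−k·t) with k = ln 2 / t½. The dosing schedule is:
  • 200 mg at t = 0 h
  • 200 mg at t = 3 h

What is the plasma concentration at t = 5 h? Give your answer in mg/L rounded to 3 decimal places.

k = ln 2 / 10 = 0.06931 per h
Dose 1 (200 mg at t=0 h): 200·exp(−0.06931·5) = 141.421 mg/L
Dose 2 (200 mg at t=3 h): 200·exp(−0.06931·2) = 174.110 mg/L
C(5) = 141.421 + 174.110 = 315.531 mg/L

315.531 mg/L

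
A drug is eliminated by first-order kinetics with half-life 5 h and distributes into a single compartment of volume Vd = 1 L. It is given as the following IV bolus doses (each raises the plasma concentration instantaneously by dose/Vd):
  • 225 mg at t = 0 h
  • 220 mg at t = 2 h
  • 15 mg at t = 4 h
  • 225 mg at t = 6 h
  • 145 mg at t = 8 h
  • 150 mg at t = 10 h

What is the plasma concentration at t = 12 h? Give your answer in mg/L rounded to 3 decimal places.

k = ln 2 / 5 = 0.13863 per h
Dose 1 (225 mg at t=0 h): 225·exp(−0.13863·12) = 42.630 mg/L
Dose 2 (220 mg at t=2 h): 220·exp(−0.13863·10) = 55.000 mg/L
Dose 3 (15 mg at t=4 h): 15·exp(−0.13863·8) = 4.948 mg/L
Dose 4 (225 mg at t=6 h): 225·exp(−0.13863·6) = 97.937 mg/L
Dose 5 (145 mg at t=8 h): 145·exp(−0.13863·4) = 83.281 mg/L
Dose 6 (150 mg at t=10 h): 150·exp(−0.13863·2) = 113.679 mg/L
C(12) = 42.630 + 55.000 + 4.948 + 97.937 + 83.281 + 113.679 = 397.474 mg/L

397.474 mg/L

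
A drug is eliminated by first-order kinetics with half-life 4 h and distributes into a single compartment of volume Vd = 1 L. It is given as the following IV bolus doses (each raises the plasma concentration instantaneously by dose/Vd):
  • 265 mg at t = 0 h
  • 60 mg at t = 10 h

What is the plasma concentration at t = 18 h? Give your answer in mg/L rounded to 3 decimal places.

k = ln 2 / 4 = 0.17329 per h
Dose 1 (265 mg at t=0 h): 265·exp(−0.17329·18) = 11.711 mg/L
Dose 2 (60 mg at t=10 h): 60·exp(−0.17329·8) = 15.000 mg/L
C(18) = 11.711 + 15.000 = 26.711 mg/L

26.711 mg/L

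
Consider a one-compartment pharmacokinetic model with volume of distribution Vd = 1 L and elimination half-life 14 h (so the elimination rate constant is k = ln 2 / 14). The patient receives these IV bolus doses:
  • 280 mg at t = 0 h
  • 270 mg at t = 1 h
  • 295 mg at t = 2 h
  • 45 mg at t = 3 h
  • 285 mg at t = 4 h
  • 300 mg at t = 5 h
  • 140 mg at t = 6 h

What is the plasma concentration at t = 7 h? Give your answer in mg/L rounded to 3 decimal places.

k = ln 2 / 14 = 0.04951 per h
Dose 1 (280 mg at t=0 h): 280·exp(−0.04951·7) = 197.990 mg/L
Dose 2 (270 mg at t=1 h): 270·exp(−0.04951·6) = 200.609 mg/L
Dose 3 (295 mg at t=2 h): 295·exp(−0.04951·5) = 230.309 mg/L
Dose 4 (45 mg at t=3 h): 45·exp(−0.04951·4) = 36.915 mg/L
Dose 5 (285 mg at t=4 h): 285·exp(−0.04951·3) = 245.662 mg/L
Dose 6 (300 mg at t=5 h): 300·exp(−0.04951·2) = 271.717 mg/L
Dose 7 (140 mg at t=6 h): 140·exp(−0.04951·1) = 133.237 mg/L
C(7) = 197.990 + 200.609 + 230.309 + 36.915 + 245.662 + 271.717 + 133.237 = 1316.440 mg/L

1316.440 mg/L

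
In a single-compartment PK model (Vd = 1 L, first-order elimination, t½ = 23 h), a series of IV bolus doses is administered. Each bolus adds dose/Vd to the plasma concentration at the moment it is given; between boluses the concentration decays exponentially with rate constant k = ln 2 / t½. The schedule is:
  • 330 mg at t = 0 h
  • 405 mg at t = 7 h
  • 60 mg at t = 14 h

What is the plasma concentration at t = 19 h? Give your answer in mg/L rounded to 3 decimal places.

519.841 mg/L

k = ln 2 / 23 = 0.03014 per h
Dose 1 (330 mg at t=0 h): 330·exp(−0.03014·19) = 186.139 mg/L
Dose 2 (405 mg at t=7 h): 405·exp(−0.03014·12) = 282.095 mg/L
Dose 3 (60 mg at t=14 h): 60·exp(−0.03014·5) = 51.607 mg/L
C(19) = 186.139 + 282.095 + 51.607 = 519.841 mg/L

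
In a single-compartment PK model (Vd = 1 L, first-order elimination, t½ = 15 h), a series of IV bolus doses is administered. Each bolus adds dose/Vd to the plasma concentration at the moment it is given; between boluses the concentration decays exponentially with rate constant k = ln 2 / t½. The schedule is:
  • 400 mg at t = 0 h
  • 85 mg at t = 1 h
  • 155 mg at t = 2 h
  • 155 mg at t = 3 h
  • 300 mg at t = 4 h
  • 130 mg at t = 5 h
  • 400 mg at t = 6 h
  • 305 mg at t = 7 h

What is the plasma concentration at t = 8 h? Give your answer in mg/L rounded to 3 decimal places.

k = ln 2 / 15 = 0.04621 per h
Dose 1 (400 mg at t=0 h): 400·exp(−0.04621·8) = 276.383 mg/L
Dose 2 (85 mg at t=1 h): 85·exp(−0.04621·7) = 61.509 mg/L
Dose 3 (155 mg at t=2 h): 155·exp(−0.04621·6) = 117.468 mg/L
Dose 4 (155 mg at t=3 h): 155·exp(−0.04621·5) = 123.024 mg/L
Dose 5 (300 mg at t=4 h): 300·exp(−0.04621·4) = 249.371 mg/L
Dose 6 (130 mg at t=5 h): 130·exp(−0.04621·3) = 113.172 mg/L
Dose 7 (400 mg at t=6 h): 400·exp(−0.04621·2) = 364.689 mg/L
Dose 8 (305 mg at t=7 h): 305·exp(−0.04621·1) = 291.227 mg/L
C(8) = 276.383 + 61.509 + 117.468 + 123.024 + 249.371 + 113.172 + 364.689 + 291.227 = 1596.842 mg/L

1596.842 mg/L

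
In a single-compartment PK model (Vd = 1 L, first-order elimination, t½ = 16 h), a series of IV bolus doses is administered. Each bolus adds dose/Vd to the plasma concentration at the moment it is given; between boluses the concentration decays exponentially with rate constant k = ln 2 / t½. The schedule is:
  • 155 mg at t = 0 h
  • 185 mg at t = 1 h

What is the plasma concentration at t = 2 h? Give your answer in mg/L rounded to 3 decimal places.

319.292 mg/L

k = ln 2 / 16 = 0.04332 per h
Dose 1 (155 mg at t=0 h): 155·exp(−0.04332·2) = 142.136 mg/L
Dose 2 (185 mg at t=1 h): 185·exp(−0.04332·1) = 177.157 mg/L
C(2) = 142.136 + 177.157 = 319.292 mg/L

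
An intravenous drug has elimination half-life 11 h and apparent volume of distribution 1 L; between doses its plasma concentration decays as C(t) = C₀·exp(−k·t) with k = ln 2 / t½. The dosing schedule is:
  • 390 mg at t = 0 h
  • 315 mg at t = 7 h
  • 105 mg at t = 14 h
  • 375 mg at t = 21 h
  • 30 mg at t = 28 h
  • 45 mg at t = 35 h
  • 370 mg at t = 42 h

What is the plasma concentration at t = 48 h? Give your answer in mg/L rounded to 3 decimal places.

405.323 mg/L

k = ln 2 / 11 = 0.06301 per h
Dose 1 (390 mg at t=0 h): 390·exp(−0.06301·48) = 18.944 mg/L
Dose 2 (315 mg at t=7 h): 315·exp(−0.06301·41) = 23.784 mg/L
Dose 3 (105 mg at t=14 h): 105·exp(−0.06301·34) = 12.323 mg/L
Dose 4 (375 mg at t=21 h): 375·exp(−0.06301·27) = 68.413 mg/L
Dose 5 (30 mg at t=28 h): 30·exp(−0.06301·20) = 8.507 mg/L
Dose 6 (45 mg at t=35 h): 45·exp(−0.06301·13) = 19.836 mg/L
Dose 7 (370 mg at t=42 h): 370·exp(−0.06301·6) = 253.515 mg/L
C(48) = 18.944 + 23.784 + 12.323 + 68.413 + 8.507 + 19.836 + 253.515 = 405.323 mg/L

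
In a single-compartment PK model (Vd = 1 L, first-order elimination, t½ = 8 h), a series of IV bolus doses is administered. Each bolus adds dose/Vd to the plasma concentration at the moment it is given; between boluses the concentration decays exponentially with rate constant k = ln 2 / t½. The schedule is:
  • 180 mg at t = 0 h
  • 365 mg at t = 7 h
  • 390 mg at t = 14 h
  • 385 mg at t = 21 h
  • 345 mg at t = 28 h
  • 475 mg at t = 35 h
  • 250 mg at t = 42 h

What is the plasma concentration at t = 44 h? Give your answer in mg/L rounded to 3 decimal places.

614.500 mg/L

k = ln 2 / 8 = 0.08664 per h
Dose 1 (180 mg at t=0 h): 180·exp(−0.08664·44) = 3.977 mg/L
Dose 2 (365 mg at t=7 h): 365·exp(−0.08664·37) = 14.792 mg/L
Dose 3 (390 mg at t=14 h): 390·exp(−0.08664·30) = 28.987 mg/L
Dose 4 (385 mg at t=21 h): 385·exp(−0.08664·23) = 52.481 mg/L
Dose 5 (345 mg at t=28 h): 345·exp(−0.08664·16) = 86.250 mg/L
Dose 6 (475 mg at t=35 h): 475·exp(−0.08664·9) = 217.788 mg/L
Dose 7 (250 mg at t=42 h): 250·exp(−0.08664·2) = 210.224 mg/L
C(44) = 3.977 + 14.792 + 28.987 + 52.481 + 86.250 + 217.788 + 210.224 = 614.500 mg/L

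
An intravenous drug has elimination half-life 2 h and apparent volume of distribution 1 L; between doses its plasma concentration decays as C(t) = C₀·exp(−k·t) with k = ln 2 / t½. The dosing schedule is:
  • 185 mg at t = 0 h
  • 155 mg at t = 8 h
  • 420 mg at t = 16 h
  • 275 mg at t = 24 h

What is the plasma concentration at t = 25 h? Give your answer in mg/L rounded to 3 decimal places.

k = ln 2 / 2 = 0.34657 per h
Dose 1 (185 mg at t=0 h): 185·exp(−0.34657·25) = 0.032 mg/L
Dose 2 (155 mg at t=8 h): 155·exp(−0.34657·17) = 0.428 mg/L
Dose 3 (420 mg at t=16 h): 420·exp(−0.34657·9) = 18.562 mg/L
Dose 4 (275 mg at t=24 h): 275·exp(−0.34657·1) = 194.454 mg/L
C(25) = 0.032 + 0.428 + 18.562 + 194.454 = 213.476 mg/L

213.476 mg/L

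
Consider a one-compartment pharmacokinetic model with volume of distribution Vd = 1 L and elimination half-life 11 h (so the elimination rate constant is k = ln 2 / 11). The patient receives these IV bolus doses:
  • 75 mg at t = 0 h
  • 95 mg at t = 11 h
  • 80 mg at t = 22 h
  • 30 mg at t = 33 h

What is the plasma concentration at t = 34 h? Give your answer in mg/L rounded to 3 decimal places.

k = ln 2 / 11 = 0.06301 per h
Dose 1 (75 mg at t=0 h): 75·exp(−0.06301·34) = 8.802 mg/L
Dose 2 (95 mg at t=11 h): 95·exp(−0.06301·23) = 22.300 mg/L
Dose 3 (80 mg at t=22 h): 80·exp(−0.06301·12) = 37.557 mg/L
Dose 4 (30 mg at t=33 h): 30·exp(−0.06301·1) = 28.168 mg/L
C(34) = 8.802 + 22.300 + 37.557 + 28.168 = 96.827 mg/L

96.827 mg/L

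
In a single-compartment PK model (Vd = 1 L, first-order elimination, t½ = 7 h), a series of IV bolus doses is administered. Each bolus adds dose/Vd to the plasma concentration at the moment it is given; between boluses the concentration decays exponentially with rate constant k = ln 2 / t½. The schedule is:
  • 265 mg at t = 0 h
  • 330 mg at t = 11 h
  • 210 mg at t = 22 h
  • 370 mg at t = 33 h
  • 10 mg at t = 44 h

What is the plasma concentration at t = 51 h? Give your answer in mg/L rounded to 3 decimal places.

87.119 mg/L

k = ln 2 / 7 = 0.09902 per h
Dose 1 (265 mg at t=0 h): 265·exp(−0.09902·51) = 1.698 mg/L
Dose 2 (330 mg at t=11 h): 330·exp(−0.09902·40) = 6.286 mg/L
Dose 3 (210 mg at t=22 h): 210·exp(−0.09902·29) = 11.888 mg/L
Dose 4 (370 mg at t=33 h): 370·exp(−0.09902·18) = 62.248 mg/L
Dose 5 (10 mg at t=44 h): 10·exp(−0.09902·7) = 5.000 mg/L
C(51) = 1.698 + 6.286 + 11.888 + 62.248 + 5.000 = 87.119 mg/L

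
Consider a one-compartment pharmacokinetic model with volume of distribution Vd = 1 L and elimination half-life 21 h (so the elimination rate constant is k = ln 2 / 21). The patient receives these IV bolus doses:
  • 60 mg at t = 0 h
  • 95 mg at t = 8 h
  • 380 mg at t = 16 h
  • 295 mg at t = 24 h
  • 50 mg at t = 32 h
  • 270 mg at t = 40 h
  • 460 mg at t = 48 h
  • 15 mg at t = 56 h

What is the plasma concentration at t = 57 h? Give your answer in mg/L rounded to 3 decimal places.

757.695 mg/L

k = ln 2 / 21 = 0.03301 per h
Dose 1 (60 mg at t=0 h): 60·exp(−0.03301·57) = 9.143 mg/L
Dose 2 (95 mg at t=8 h): 95·exp(−0.03301·49) = 18.850 mg/L
Dose 3 (380 mg at t=16 h): 380·exp(−0.03301·41) = 98.188 mg/L
Dose 4 (295 mg at t=24 h): 295·exp(−0.03301·33) = 99.260 mg/L
Dose 5 (50 mg at t=32 h): 50·exp(−0.03301·25) = 21.908 mg/L
Dose 6 (270 mg at t=40 h): 270·exp(−0.03301·17) = 154.054 mg/L
Dose 7 (460 mg at t=48 h): 460·exp(−0.03301·9) = 341.779 mg/L
Dose 8 (15 mg at t=56 h): 15·exp(−0.03301·1) = 14.513 mg/L
C(57) = 9.143 + 18.850 + 98.188 + 99.260 + 21.908 + 154.054 + 341.779 + 14.513 = 757.695 mg/L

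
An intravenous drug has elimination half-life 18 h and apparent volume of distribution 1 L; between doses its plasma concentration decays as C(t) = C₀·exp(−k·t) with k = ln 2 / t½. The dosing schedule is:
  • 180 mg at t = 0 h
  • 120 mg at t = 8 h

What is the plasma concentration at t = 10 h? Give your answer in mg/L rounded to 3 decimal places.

k = ln 2 / 18 = 0.03851 per h
Dose 1 (180 mg at t=0 h): 180·exp(−0.03851·10) = 122.471 mg/L
Dose 2 (120 mg at t=8 h): 120·exp(−0.03851·2) = 111.105 mg/L
C(10) = 122.471 + 111.105 = 233.576 mg/L

233.576 mg/L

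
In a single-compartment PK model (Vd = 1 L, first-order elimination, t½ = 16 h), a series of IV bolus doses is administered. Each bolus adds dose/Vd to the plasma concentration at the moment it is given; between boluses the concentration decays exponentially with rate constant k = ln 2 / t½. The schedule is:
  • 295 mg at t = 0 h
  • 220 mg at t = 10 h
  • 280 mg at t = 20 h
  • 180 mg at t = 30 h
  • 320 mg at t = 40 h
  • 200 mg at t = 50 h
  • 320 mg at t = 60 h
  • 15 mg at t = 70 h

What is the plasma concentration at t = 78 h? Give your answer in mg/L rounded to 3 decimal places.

345.286 mg/L

k = ln 2 / 16 = 0.04332 per h
Dose 1 (295 mg at t=0 h): 295·exp(−0.04332·78) = 10.053 mg/L
Dose 2 (220 mg at t=10 h): 220·exp(−0.04332·68) = 11.562 mg/L
Dose 3 (280 mg at t=20 h): 280·exp(−0.04332·58) = 22.695 mg/L
Dose 4 (180 mg at t=30 h): 180·exp(−0.04332·48) = 22.500 mg/L
Dose 5 (320 mg at t=40 h): 320·exp(−0.04332·38) = 61.688 mg/L
Dose 6 (200 mg at t=50 h): 200·exp(−0.04332·28) = 59.460 mg/L
Dose 7 (320 mg at t=60 h): 320·exp(−0.04332·18) = 146.721 mg/L
Dose 8 (15 mg at t=70 h): 15·exp(−0.04332·8) = 10.607 mg/L
C(78) = 10.053 + 11.562 + 22.695 + 22.500 + 61.688 + 59.460 + 146.721 + 10.607 = 345.286 mg/L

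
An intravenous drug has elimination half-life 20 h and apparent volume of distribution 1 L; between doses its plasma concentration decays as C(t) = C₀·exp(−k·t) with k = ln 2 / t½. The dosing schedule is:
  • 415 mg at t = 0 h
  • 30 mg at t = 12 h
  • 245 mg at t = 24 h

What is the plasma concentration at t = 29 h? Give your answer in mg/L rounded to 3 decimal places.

374.562 mg/L

k = ln 2 / 20 = 0.03466 per h
Dose 1 (415 mg at t=0 h): 415·exp(−0.03466·29) = 151.899 mg/L
Dose 2 (30 mg at t=12 h): 30·exp(−0.03466·17) = 16.644 mg/L
Dose 3 (245 mg at t=24 h): 245·exp(−0.03466·5) = 206.020 mg/L
C(29) = 151.899 + 16.644 + 206.020 = 374.562 mg/L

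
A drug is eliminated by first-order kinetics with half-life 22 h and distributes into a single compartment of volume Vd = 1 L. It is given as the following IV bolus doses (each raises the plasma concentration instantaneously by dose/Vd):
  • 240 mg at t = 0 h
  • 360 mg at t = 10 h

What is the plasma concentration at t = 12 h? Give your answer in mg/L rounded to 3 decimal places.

502.457 mg/L

k = ln 2 / 22 = 0.03151 per h
Dose 1 (240 mg at t=0 h): 240·exp(−0.03151·12) = 164.442 mg/L
Dose 2 (360 mg at t=10 h): 360·exp(−0.03151·2) = 338.015 mg/L
C(12) = 164.442 + 338.015 = 502.457 mg/L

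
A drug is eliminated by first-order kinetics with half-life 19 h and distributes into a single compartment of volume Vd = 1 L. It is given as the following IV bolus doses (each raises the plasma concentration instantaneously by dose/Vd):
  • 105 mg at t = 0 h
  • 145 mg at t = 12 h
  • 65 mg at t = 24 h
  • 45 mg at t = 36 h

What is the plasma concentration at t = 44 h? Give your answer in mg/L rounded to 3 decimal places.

131.155 mg/L

k = ln 2 / 19 = 0.03648 per h
Dose 1 (105 mg at t=0 h): 105·exp(−0.03648·44) = 21.090 mg/L
Dose 2 (145 mg at t=12 h): 145·exp(−0.03648·32) = 45.120 mg/L
Dose 3 (65 mg at t=24 h): 65·exp(−0.03648·20) = 31.336 mg/L
Dose 4 (45 mg at t=36 h): 45·exp(−0.03648·8) = 33.610 mg/L
C(44) = 21.090 + 45.120 + 31.336 + 33.610 = 131.155 mg/L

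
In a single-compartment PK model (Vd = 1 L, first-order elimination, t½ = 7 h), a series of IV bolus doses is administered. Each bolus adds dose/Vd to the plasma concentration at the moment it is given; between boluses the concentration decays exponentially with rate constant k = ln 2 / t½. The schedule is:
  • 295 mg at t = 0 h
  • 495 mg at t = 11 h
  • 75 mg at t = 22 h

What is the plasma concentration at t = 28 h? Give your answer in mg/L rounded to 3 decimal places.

151.787 mg/L

k = ln 2 / 7 = 0.09902 per h
Dose 1 (295 mg at t=0 h): 295·exp(−0.09902·28) = 18.438 mg/L
Dose 2 (495 mg at t=11 h): 495·exp(−0.09902·17) = 91.946 mg/L
Dose 3 (75 mg at t=22 h): 75·exp(−0.09902·6) = 41.403 mg/L
C(28) = 18.438 + 91.946 + 41.403 = 151.787 mg/L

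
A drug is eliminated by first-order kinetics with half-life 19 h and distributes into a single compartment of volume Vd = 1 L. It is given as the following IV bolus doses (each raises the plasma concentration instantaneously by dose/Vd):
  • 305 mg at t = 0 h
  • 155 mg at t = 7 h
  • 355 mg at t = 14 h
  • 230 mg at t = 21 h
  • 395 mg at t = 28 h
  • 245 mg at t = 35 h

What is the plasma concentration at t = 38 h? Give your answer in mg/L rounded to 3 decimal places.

k = ln 2 / 19 = 0.03648 per h
Dose 1 (305 mg at t=0 h): 305·exp(−0.03648·38) = 76.250 mg/L
Dose 2 (155 mg at t=7 h): 155·exp(−0.03648·31) = 50.024 mg/L
Dose 3 (355 mg at t=14 h): 355·exp(−0.03648·24) = 147.904 mg/L
Dose 4 (230 mg at t=21 h): 230·exp(−0.03648·17) = 123.704 mg/L
Dose 5 (395 mg at t=28 h): 395·exp(−0.03648·10) = 274.259 mg/L
Dose 6 (245 mg at t=35 h): 245·exp(−0.03648·3) = 219.601 mg/L
C(38) = 76.250 + 50.024 + 147.904 + 123.704 + 274.259 + 219.601 = 891.742 mg/L

891.742 mg/L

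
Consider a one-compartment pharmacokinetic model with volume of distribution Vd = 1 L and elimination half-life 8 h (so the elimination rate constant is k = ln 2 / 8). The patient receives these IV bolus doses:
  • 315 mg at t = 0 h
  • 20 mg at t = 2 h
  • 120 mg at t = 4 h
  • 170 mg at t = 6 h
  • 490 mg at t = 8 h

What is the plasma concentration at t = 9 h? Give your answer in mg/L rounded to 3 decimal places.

813.563 mg/L

k = ln 2 / 8 = 0.08664 per h
Dose 1 (315 mg at t=0 h): 315·exp(−0.08664·9) = 144.428 mg/L
Dose 2 (20 mg at t=2 h): 20·exp(−0.08664·7) = 10.905 mg/L
Dose 3 (120 mg at t=4 h): 120·exp(−0.08664·5) = 77.810 mg/L
Dose 4 (170 mg at t=6 h): 170·exp(−0.08664·3) = 131.088 mg/L
Dose 5 (490 mg at t=8 h): 490·exp(−0.08664·1) = 449.332 mg/L
C(9) = 144.428 + 10.905 + 77.810 + 131.088 + 449.332 = 813.563 mg/L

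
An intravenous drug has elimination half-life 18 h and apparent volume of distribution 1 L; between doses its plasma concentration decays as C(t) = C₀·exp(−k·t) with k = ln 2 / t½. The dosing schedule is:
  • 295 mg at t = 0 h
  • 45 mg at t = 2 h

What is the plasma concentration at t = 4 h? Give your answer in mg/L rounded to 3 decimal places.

k = ln 2 / 18 = 0.03851 per h
Dose 1 (295 mg at t=0 h): 295·exp(−0.03851·4) = 252.887 mg/L
Dose 2 (45 mg at t=2 h): 45·exp(−0.03851·2) = 41.664 mg/L
C(4) = 252.887 + 41.664 = 294.551 mg/L

294.551 mg/L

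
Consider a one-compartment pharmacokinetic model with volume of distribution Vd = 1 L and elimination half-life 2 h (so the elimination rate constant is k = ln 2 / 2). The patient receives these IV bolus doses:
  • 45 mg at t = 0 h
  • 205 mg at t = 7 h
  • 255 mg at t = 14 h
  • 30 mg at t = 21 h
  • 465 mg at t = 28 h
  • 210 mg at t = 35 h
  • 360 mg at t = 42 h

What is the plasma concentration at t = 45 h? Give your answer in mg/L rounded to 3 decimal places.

135.139 mg/L

k = ln 2 / 2 = 0.34657 per h
Dose 1 (45 mg at t=0 h): 45·exp(−0.34657·45) = 0.000 mg/L
Dose 2 (205 mg at t=7 h): 205·exp(−0.34657·38) = 0.000 mg/L
Dose 3 (255 mg at t=14 h): 255·exp(−0.34657·31) = 0.006 mg/L
Dose 4 (30 mg at t=21 h): 30·exp(−0.34657·24) = 0.007 mg/L
Dose 5 (465 mg at t=28 h): 465·exp(−0.34657·17) = 1.284 mg/L
Dose 6 (210 mg at t=35 h): 210·exp(−0.34657·10) = 6.562 mg/L
Dose 7 (360 mg at t=42 h): 360·exp(−0.34657·3) = 127.279 mg/L
C(45) = 0.000 + 0.000 + 0.006 + 0.007 + 1.284 + 6.562 + 127.279 = 135.139 mg/L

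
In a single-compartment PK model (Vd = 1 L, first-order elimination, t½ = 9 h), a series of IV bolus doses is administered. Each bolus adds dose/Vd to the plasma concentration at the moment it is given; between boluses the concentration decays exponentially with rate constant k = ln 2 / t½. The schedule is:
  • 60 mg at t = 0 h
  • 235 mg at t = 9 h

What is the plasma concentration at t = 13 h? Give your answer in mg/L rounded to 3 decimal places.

k = ln 2 / 9 = 0.07702 per h
Dose 1 (60 mg at t=0 h): 60·exp(−0.07702·13) = 22.046 mg/L
Dose 2 (235 mg at t=9 h): 235·exp(−0.07702·4) = 172.694 mg/L
C(13) = 22.046 + 172.694 = 194.740 mg/L

194.740 mg/L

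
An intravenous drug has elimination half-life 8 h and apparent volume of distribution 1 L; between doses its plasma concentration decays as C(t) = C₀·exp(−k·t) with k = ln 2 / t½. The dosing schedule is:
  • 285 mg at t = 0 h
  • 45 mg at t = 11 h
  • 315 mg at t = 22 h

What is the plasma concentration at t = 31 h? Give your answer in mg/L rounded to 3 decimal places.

k = ln 2 / 8 = 0.08664 per h
Dose 1 (285 mg at t=0 h): 285·exp(−0.08664·31) = 19.425 mg/L
Dose 2 (45 mg at t=11 h): 45·exp(−0.08664·20) = 7.955 mg/L
Dose 3 (315 mg at t=22 h): 315·exp(−0.08664·9) = 144.428 mg/L
C(31) = 19.425 + 7.955 + 144.428 = 171.808 mg/L

171.808 mg/L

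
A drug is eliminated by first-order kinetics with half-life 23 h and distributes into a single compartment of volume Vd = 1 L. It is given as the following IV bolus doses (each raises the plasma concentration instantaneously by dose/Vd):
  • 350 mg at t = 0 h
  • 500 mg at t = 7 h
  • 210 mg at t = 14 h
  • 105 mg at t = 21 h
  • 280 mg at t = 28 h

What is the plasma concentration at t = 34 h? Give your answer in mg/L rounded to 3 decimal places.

766.815 mg/L

k = ln 2 / 23 = 0.03014 per h
Dose 1 (350 mg at t=0 h): 350·exp(−0.03014·34) = 125.622 mg/L
Dose 2 (500 mg at t=7 h): 500·exp(−0.03014·27) = 221.609 mg/L
Dose 3 (210 mg at t=14 h): 210·exp(−0.03014·20) = 114.935 mg/L
Dose 4 (105 mg at t=21 h): 105·exp(−0.03014·13) = 70.965 mg/L
Dose 5 (280 mg at t=28 h): 280·exp(−0.03014·6) = 233.684 mg/L
C(34) = 125.622 + 221.609 + 114.935 + 70.965 + 233.684 = 766.815 mg/L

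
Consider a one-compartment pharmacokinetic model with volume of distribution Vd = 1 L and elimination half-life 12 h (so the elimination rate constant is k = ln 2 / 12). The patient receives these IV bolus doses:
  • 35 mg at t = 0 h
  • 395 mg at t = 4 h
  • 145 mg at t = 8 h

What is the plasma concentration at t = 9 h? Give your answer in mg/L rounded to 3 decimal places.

k = ln 2 / 12 = 0.05776 per h
Dose 1 (35 mg at t=0 h): 35·exp(−0.05776·9) = 20.811 mg/L
Dose 2 (395 mg at t=4 h): 395·exp(−0.05776·5) = 295.916 mg/L
Dose 3 (145 mg at t=8 h): 145·exp(−0.05776·1) = 136.862 mg/L
C(9) = 20.811 + 295.916 + 136.862 = 453.589 mg/L

453.589 mg/L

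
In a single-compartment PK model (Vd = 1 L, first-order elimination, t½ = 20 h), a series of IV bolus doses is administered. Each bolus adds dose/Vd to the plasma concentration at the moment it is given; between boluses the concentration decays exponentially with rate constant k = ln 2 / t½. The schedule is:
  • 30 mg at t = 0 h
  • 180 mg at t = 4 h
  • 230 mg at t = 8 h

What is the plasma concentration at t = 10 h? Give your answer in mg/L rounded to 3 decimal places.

k = ln 2 / 20 = 0.03466 per h
Dose 1 (30 mg at t=0 h): 30·exp(−0.03466·10) = 21.213 mg/L
Dose 2 (180 mg at t=4 h): 180·exp(−0.03466·6) = 146.205 mg/L
Dose 3 (230 mg at t=8 h): 230·exp(−0.03466·2) = 214.598 mg/L
C(10) = 21.213 + 146.205 + 214.598 = 382.016 mg/L

382.016 mg/L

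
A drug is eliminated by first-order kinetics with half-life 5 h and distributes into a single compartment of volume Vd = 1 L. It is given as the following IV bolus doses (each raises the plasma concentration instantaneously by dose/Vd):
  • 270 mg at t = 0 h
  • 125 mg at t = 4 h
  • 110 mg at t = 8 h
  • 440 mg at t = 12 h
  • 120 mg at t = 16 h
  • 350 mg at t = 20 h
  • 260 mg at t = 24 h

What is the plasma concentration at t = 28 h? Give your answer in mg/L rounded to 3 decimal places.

k = ln 2 / 5 = 0.13863 per h
Dose 1 (270 mg at t=0 h): 270·exp(−0.13863·28) = 5.567 mg/L
Dose 2 (125 mg at t=4 h): 125·exp(−0.13863·24) = 4.487 mg/L
Dose 3 (110 mg at t=8 h): 110·exp(−0.13863·20) = 6.875 mg/L
Dose 4 (440 mg at t=12 h): 440·exp(−0.13863·16) = 47.880 mg/L
Dose 5 (120 mg at t=16 h): 120·exp(−0.13863·12) = 22.736 mg/L
Dose 6 (350 mg at t=20 h): 350·exp(−0.13863·8) = 115.457 mg/L
Dose 7 (260 mg at t=24 h): 260·exp(−0.13863·4) = 149.331 mg/L
C(28) = 5.567 + 4.487 + 6.875 + 47.880 + 22.736 + 115.457 + 149.331 = 352.333 mg/L

352.333 mg/L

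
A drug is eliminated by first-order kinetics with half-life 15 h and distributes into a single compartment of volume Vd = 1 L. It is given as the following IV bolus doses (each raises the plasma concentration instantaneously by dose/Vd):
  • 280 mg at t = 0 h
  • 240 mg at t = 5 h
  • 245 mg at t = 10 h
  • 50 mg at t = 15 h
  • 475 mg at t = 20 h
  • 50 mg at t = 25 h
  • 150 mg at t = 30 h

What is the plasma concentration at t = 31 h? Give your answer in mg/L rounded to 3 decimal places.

722.567 mg/L

k = ln 2 / 15 = 0.04621 per h
Dose 1 (280 mg at t=0 h): 280·exp(−0.04621·31) = 66.839 mg/L
Dose 2 (240 mg at t=5 h): 240·exp(−0.04621·26) = 72.182 mg/L
Dose 3 (245 mg at t=10 h): 245·exp(−0.04621·21) = 92.838 mg/L
Dose 4 (50 mg at t=15 h): 50·exp(−0.04621·16) = 23.871 mg/L
Dose 5 (475 mg at t=20 h): 475·exp(−0.04621·11) = 285.718 mg/L
Dose 6 (50 mg at t=25 h): 50·exp(−0.04621·6) = 37.893 mg/L
Dose 7 (150 mg at t=30 h): 150·exp(−0.04621·1) = 143.226 mg/L
C(31) = 66.839 + 72.182 + 92.838 + 23.871 + 285.718 + 37.893 + 143.226 = 722.567 mg/L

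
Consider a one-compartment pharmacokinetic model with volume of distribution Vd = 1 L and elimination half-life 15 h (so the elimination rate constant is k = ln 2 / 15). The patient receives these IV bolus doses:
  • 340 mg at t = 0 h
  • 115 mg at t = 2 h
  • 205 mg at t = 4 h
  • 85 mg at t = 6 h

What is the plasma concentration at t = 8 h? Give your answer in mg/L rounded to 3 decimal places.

569.979 mg/L

k = ln 2 / 15 = 0.04621 per h
Dose 1 (340 mg at t=0 h): 340·exp(−0.04621·8) = 234.925 mg/L
Dose 2 (115 mg at t=2 h): 115·exp(−0.04621·6) = 87.154 mg/L
Dose 3 (205 mg at t=4 h): 205·exp(−0.04621·4) = 170.404 mg/L
Dose 4 (85 mg at t=6 h): 85·exp(−0.04621·2) = 77.496 mg/L
C(8) = 234.925 + 87.154 + 170.404 + 77.496 = 569.979 mg/L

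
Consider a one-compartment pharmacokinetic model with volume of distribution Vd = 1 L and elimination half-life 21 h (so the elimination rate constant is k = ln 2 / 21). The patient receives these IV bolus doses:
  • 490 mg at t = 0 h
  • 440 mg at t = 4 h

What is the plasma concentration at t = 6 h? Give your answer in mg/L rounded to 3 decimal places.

k = ln 2 / 21 = 0.03301 per h
Dose 1 (490 mg at t=0 h): 490·exp(−0.03301·6) = 401.964 mg/L
Dose 2 (440 mg at t=4 h): 440·exp(−0.03301·2) = 411.892 mg/L
C(6) = 401.964 + 411.892 = 813.856 mg/L

813.856 mg/L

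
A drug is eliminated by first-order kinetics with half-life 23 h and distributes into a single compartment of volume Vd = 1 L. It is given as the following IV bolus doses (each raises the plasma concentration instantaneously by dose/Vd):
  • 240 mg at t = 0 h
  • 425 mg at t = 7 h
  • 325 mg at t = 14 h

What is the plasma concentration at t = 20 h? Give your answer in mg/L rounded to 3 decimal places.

k = ln 2 / 23 = 0.03014 per h
Dose 1 (240 mg at t=0 h): 240·exp(−0.03014·20) = 131.355 mg/L
Dose 2 (425 mg at t=7 h): 425·exp(−0.03014·13) = 287.238 mg/L
Dose 3 (325 mg at t=14 h): 325·exp(−0.03014·6) = 271.240 mg/L
C(20) = 131.355 + 287.238 + 271.240 = 689.833 mg/L

689.833 mg/L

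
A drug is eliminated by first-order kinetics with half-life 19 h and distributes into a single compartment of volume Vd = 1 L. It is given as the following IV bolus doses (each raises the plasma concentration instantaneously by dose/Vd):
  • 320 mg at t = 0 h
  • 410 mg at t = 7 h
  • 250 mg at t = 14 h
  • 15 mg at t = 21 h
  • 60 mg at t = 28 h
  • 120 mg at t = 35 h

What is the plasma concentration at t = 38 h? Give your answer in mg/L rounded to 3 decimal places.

k = ln 2 / 19 = 0.03648 per h
Dose 1 (320 mg at t=0 h): 320·exp(−0.03648·38) = 80.000 mg/L
Dose 2 (410 mg at t=7 h): 410·exp(−0.03648·31) = 132.321 mg/L
Dose 3 (250 mg at t=14 h): 250·exp(−0.03648·24) = 104.158 mg/L
Dose 4 (15 mg at t=21 h): 15·exp(−0.03648·17) = 8.068 mg/L
Dose 5 (60 mg at t=28 h): 60·exp(−0.03648·10) = 41.660 mg/L
Dose 6 (120 mg at t=35 h): 120·exp(−0.03648·3) = 107.560 mg/L
C(38) = 80.000 + 132.321 + 104.158 + 8.068 + 41.660 + 107.560 = 473.766 mg/L

473.766 mg/L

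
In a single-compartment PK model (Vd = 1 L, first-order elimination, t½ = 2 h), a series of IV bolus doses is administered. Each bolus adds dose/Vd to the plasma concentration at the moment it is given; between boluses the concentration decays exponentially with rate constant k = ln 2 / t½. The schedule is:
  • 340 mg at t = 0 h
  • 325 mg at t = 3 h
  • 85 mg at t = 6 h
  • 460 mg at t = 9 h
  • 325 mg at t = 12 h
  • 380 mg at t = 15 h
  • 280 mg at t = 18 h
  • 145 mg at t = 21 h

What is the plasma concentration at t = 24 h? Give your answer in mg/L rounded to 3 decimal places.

k = ln 2 / 2 = 0.34657 per h
Dose 1 (340 mg at t=0 h): 340·exp(−0.34657·24) = 0.083 mg/L
Dose 2 (325 mg at t=3 h): 325·exp(−0.34657·21) = 0.224 mg/L
Dose 3 (85 mg at t=6 h): 85·exp(−0.34657·18) = 0.166 mg/L
Dose 4 (460 mg at t=9 h): 460·exp(−0.34657·15) = 2.541 mg/L
Dose 5 (325 mg at t=12 h): 325·exp(−0.34657·12) = 5.078 mg/L
Dose 6 (380 mg at t=15 h): 380·exp(−0.34657·9) = 16.794 mg/L
Dose 7 (280 mg at t=18 h): 280·exp(−0.34657·6) = 35.000 mg/L
Dose 8 (145 mg at t=21 h): 145·exp(−0.34657·3) = 51.265 mg/L
C(24) = 0.083 + 0.224 + 0.166 + 2.541 + 5.078 + 16.794 + 35.000 + 51.265 = 111.152 mg/L

111.152 mg/L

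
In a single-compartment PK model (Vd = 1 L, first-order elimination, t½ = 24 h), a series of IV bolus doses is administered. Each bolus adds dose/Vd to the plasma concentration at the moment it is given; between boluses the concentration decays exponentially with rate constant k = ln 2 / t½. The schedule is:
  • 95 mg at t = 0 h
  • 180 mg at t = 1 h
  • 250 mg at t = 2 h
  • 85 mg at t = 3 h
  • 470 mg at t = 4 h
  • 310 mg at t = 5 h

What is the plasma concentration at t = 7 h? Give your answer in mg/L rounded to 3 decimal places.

k = ln 2 / 24 = 0.02888 per h
Dose 1 (95 mg at t=0 h): 95·exp(−0.02888·7) = 77.611 mg/L
Dose 2 (180 mg at t=1 h): 180·exp(−0.02888·6) = 151.361 mg/L
Dose 3 (250 mg at t=2 h): 250·exp(−0.02888·5) = 216.384 mg/L
Dose 4 (85 mg at t=3 h): 85·exp(−0.02888·4) = 75.726 mg/L
Dose 5 (470 mg at t=4 h): 470·exp(−0.02888·3) = 430.992 mg/L
Dose 6 (310 mg at t=5 h): 310·exp(−0.02888·2) = 292.601 mg/L
C(7) = 77.611 + 151.361 + 216.384 + 75.726 + 430.992 + 292.601 = 1244.676 mg/L

1244.676 mg/L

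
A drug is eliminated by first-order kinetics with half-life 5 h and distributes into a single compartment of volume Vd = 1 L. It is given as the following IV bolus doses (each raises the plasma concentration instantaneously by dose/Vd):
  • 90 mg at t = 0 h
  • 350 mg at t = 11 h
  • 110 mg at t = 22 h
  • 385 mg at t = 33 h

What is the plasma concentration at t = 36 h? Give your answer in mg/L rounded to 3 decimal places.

k = ln 2 / 5 = 0.13863 per h
Dose 1 (90 mg at t=0 h): 90·exp(−0.13863·36) = 0.612 mg/L
Dose 2 (350 mg at t=11 h): 350·exp(−0.13863·25) = 10.938 mg/L
Dose 3 (110 mg at t=22 h): 110·exp(−0.13863·14) = 15.795 mg/L
Dose 4 (385 mg at t=33 h): 385·exp(−0.13863·3) = 254.005 mg/L
C(36) = 0.612 + 10.938 + 15.795 + 254.005 = 281.349 mg/L

281.349 mg/L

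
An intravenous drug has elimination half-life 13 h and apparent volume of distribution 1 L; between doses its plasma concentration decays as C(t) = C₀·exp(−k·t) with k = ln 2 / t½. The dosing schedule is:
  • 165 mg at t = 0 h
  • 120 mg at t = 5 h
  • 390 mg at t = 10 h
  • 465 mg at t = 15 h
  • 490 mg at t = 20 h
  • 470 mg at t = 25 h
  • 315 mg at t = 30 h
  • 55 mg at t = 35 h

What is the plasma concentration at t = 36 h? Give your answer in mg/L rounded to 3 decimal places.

k = ln 2 / 13 = 0.05332 per h
Dose 1 (165 mg at t=0 h): 165·exp(−0.05332·36) = 24.203 mg/L
Dose 2 (120 mg at t=5 h): 120·exp(−0.05332·31) = 22.979 mg/L
Dose 3 (390 mg at t=10 h): 390·exp(−0.05332·26) = 97.500 mg/L
Dose 4 (465 mg at t=15 h): 465·exp(−0.05332·21) = 151.766 mg/L
Dose 5 (490 mg at t=20 h): 490·exp(−0.05332·16) = 208.784 mg/L
Dose 6 (470 mg at t=25 h): 470·exp(−0.05332·11) = 261.445 mg/L
Dose 7 (315 mg at t=30 h): 315·exp(−0.05332·6) = 228.757 mg/L
Dose 8 (55 mg at t=35 h): 55·exp(−0.05332·1) = 52.144 mg/L
C(36) = 24.203 + 22.979 + 97.500 + 151.766 + 208.784 + 261.445 + 228.757 + 52.144 = 1047.578 mg/L

1047.578 mg/L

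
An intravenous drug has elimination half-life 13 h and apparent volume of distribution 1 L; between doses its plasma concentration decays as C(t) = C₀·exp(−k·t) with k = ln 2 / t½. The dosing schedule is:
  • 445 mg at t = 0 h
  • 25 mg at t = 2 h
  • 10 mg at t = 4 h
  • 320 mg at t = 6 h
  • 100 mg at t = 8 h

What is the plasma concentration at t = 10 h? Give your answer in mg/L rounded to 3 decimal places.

k = ln 2 / 13 = 0.05332 per h
Dose 1 (445 mg at t=0 h): 445·exp(−0.05332·10) = 261.095 mg/L
Dose 2 (25 mg at t=2 h): 25·exp(−0.05332·8) = 16.319 mg/L
Dose 3 (10 mg at t=4 h): 10·exp(−0.05332·6) = 7.262 mg/L
Dose 4 (320 mg at t=6 h): 320·exp(−0.05332·4) = 258.539 mg/L
Dose 5 (100 mg at t=8 h): 100·exp(−0.05332·2) = 89.885 mg/L
C(10) = 261.095 + 16.319 + 7.262 + 258.539 + 89.885 = 633.100 mg/L

633.100 mg/L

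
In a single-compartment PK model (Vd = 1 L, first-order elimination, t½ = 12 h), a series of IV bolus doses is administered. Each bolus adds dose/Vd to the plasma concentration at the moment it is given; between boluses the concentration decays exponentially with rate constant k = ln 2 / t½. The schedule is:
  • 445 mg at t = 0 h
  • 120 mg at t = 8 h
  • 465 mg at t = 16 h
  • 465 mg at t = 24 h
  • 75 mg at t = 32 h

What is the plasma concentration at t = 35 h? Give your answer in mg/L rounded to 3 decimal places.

k = ln 2 / 12 = 0.05776 per h
Dose 1 (445 mg at t=0 h): 445·exp(−0.05776·35) = 58.933 mg/L
Dose 2 (120 mg at t=8 h): 120·exp(−0.05776·27) = 25.227 mg/L
Dose 3 (465 mg at t=16 h): 465·exp(−0.05776·19) = 155.175 mg/L
Dose 4 (465 mg at t=24 h): 465·exp(−0.05776·11) = 246.325 mg/L
Dose 5 (75 mg at t=32 h): 75·exp(−0.05776·3) = 63.067 mg/L
C(35) = 58.933 + 25.227 + 155.175 + 246.325 + 63.067 = 548.727 mg/L

548.727 mg/L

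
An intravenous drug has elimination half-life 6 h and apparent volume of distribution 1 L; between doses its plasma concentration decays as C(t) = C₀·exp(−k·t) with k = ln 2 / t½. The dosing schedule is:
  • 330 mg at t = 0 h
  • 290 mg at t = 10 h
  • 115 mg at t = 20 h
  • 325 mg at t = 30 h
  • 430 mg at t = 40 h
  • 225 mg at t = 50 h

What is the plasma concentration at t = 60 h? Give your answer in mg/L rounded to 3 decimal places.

126.042 mg/L

k = ln 2 / 6 = 0.11552 per h
Dose 1 (330 mg at t=0 h): 330·exp(−0.11552·60) = 0.322 mg/L
Dose 2 (290 mg at t=10 h): 290·exp(−0.11552·50) = 0.899 mg/L
Dose 3 (115 mg at t=20 h): 115·exp(−0.11552·40) = 1.132 mg/L
Dose 4 (325 mg at t=30 h): 325·exp(−0.11552·30) = 10.156 mg/L
Dose 5 (430 mg at t=40 h): 430·exp(−0.11552·20) = 42.661 mg/L
Dose 6 (225 mg at t=50 h): 225·exp(−0.11552·10) = 70.871 mg/L
C(60) = 0.322 + 0.899 + 1.132 + 10.156 + 42.661 + 70.871 = 126.042 mg/L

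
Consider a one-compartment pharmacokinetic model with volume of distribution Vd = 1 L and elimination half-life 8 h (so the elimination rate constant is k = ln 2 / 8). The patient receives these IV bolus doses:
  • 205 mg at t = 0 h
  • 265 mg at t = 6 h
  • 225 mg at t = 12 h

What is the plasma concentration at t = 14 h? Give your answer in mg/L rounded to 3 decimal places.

382.649 mg/L

k = ln 2 / 8 = 0.08664 per h
Dose 1 (205 mg at t=0 h): 205·exp(−0.08664·14) = 60.947 mg/L
Dose 2 (265 mg at t=6 h): 265·exp(−0.08664·8) = 132.500 mg/L
Dose 3 (225 mg at t=12 h): 225·exp(−0.08664·2) = 189.202 mg/L
C(14) = 60.947 + 132.500 + 189.202 = 382.649 mg/L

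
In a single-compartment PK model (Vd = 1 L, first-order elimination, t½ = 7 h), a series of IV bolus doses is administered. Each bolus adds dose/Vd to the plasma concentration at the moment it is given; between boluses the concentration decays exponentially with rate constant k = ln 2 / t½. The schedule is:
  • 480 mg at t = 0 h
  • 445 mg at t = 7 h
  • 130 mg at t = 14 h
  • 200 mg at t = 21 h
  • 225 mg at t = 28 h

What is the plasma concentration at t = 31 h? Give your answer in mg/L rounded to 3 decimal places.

k = ln 2 / 7 = 0.09902 per h
Dose 1 (480 mg at t=0 h): 480·exp(−0.09902·31) = 22.290 mg/L
Dose 2 (445 mg at t=7 h): 445·exp(−0.09902·24) = 41.329 mg/L
Dose 3 (130 mg at t=14 h): 130·exp(−0.09902·17) = 24.147 mg/L
Dose 4 (200 mg at t=21 h): 200·exp(−0.09902·10) = 74.300 mg/L
Dose 5 (225 mg at t=28 h): 225·exp(−0.09902·3) = 167.174 mg/L
C(31) = 22.290 + 41.329 + 24.147 + 74.300 + 167.174 = 329.241 mg/L

329.241 mg/L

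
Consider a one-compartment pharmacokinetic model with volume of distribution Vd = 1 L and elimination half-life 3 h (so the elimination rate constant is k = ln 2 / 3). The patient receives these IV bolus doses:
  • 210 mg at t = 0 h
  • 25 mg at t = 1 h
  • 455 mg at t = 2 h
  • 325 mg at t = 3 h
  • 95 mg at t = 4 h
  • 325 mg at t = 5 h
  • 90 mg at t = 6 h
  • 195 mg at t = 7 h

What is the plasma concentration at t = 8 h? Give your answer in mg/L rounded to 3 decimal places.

665.821 mg/L

k = ln 2 / 3 = 0.23105 per h
Dose 1 (210 mg at t=0 h): 210·exp(−0.23105·8) = 33.073 mg/L
Dose 2 (25 mg at t=1 h): 25·exp(−0.23105·7) = 4.961 mg/L
Dose 3 (455 mg at t=2 h): 455·exp(−0.23105·6) = 113.750 mg/L
Dose 4 (325 mg at t=3 h): 325·exp(−0.23105·5) = 102.369 mg/L
Dose 5 (95 mg at t=4 h): 95·exp(−0.23105·4) = 37.701 mg/L
Dose 6 (325 mg at t=5 h): 325·exp(−0.23105·3) = 162.500 mg/L
Dose 7 (90 mg at t=6 h): 90·exp(−0.23105·2) = 56.696 mg/L
Dose 8 (195 mg at t=7 h): 195·exp(−0.23105·1) = 154.772 mg/L
C(8) = 33.073 + 4.961 + 113.750 + 102.369 + 37.701 + 162.500 + 56.696 + 154.772 = 665.821 mg/L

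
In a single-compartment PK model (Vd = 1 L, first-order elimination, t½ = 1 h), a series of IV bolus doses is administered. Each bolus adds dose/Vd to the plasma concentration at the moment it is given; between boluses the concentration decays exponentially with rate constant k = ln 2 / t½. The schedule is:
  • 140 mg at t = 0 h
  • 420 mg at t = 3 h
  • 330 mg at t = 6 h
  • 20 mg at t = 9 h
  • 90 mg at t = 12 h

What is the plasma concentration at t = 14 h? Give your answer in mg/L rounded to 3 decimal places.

k = ln 2 / 1 = 0.69315 per h
Dose 1 (140 mg at t=0 h): 140·exp(−0.69315·14) = 0.009 mg/L
Dose 2 (420 mg at t=3 h): 420·exp(−0.69315·11) = 0.205 mg/L
Dose 3 (330 mg at t=6 h): 330·exp(−0.69315·8) = 1.289 mg/L
Dose 4 (20 mg at t=9 h): 20·exp(−0.69315·5) = 0.625 mg/L
Dose 5 (90 mg at t=12 h): 90·exp(−0.69315·2) = 22.500 mg/L
C(14) = 0.009 + 0.205 + 1.289 + 0.625 + 22.500 = 24.628 mg/L

24.628 mg/L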